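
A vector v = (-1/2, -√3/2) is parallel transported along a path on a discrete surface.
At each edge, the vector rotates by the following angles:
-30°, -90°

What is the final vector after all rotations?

Total rotation: (-30°) + (-90°) = -120°. Final vector: (-0.5000, 0.8660)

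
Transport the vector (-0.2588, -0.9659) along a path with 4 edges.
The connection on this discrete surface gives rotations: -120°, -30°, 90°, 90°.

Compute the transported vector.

Total rotation: (-120°) + (-30°) + 90° + 90° = 30°. Final vector: (0.2588, -0.9659)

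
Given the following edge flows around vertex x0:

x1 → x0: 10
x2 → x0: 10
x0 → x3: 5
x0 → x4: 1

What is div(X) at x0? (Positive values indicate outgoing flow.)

Divergence = sum of outgoing flows = (-10) + (-10) + 5 + 1 = -14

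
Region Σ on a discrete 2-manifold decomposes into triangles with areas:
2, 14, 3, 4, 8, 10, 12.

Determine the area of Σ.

2 + 14 + 3 + 4 + 8 + 10 + 12 = 53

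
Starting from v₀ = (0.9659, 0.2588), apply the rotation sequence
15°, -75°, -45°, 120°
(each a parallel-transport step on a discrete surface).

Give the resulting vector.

Total rotation: 15° + (-75°) + (-45°) + 120° = 15°. Final vector: (0.8660, 0.5000)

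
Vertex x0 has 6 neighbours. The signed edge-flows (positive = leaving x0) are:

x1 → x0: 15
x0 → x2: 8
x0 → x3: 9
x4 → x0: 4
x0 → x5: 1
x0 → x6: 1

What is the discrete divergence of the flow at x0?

Divergence = sum of outgoing flows = (-15) + 8 + 9 + (-4) + 1 + 1 = 0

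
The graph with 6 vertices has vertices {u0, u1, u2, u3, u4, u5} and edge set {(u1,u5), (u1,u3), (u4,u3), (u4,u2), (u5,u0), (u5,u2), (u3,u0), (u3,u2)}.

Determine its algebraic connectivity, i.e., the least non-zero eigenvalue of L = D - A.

Degrees: deg(u0) = 2, deg(u1) = 2, deg(u2) = 3, deg(u3) = 4, deg(u4) = 2, deg(u5) = 3.
L = D − A with rows/columns ordered (u0, u1, u2, u3, u4, u5):
  [ 2,  0,  0, -1,  0, -1]
  [ 0,  2,  0, -1,  0, -1]
  [ 0,  0,  3, -1, -1, -1]
  [-1, -1, -1,  4, -1,  0]
  [ 0,  0, -1, -1,  2,  0]
  [-1, -1, -1,  0,  0,  3]
Characteristic polynomial: det(λI − L) = λ(λ² − 7λ + 8)(λ − 2)(λ − 3)(λ − 4).
Roots: λ = 0; (λ² − 7λ + 8) = 0 ⇒ λ = (7 ± √17)/2 ≈ 1.4384, 5.5616; (λ − 2) = 0 ⇒ λ = 2; (λ − 3) = 0 ⇒ λ = 3; (λ − 4) = 0 ⇒ λ = 4.
(Check: the roots sum (with multiplicity) to 16, matching trace L = Σdeg = 2·8 = 16.)
Laplacian eigenvalues: [0.0, 1.4384, 2.0, 3.0, 4.0, 5.5616]. Algebraic connectivity (smallest non-zero eigenvalue) = 1.4384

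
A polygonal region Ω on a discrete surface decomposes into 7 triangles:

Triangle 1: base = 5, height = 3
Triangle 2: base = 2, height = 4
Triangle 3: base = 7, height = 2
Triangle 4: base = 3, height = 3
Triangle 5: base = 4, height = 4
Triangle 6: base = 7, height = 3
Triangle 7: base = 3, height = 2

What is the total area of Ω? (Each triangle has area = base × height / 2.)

(1/2)×5×3 + (1/2)×2×4 + (1/2)×7×2 + (1/2)×3×3 + (1/2)×4×4 + (1/2)×7×3 + (1/2)×3×2 = 44.5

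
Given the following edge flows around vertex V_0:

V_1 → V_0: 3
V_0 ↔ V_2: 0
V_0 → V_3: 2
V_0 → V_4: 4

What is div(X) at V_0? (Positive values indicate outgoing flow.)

Divergence = sum of outgoing flows = (-3) + 0 + 2 + 4 = 3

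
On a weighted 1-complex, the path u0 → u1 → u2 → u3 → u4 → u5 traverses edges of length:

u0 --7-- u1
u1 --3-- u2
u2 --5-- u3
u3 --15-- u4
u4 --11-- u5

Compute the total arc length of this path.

Arc length = 7 + 3 + 5 + 15 + 11 = 41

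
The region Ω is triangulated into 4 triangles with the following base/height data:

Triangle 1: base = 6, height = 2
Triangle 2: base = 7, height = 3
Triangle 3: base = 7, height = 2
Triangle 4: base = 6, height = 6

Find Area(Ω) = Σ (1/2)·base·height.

(1/2)×6×2 + (1/2)×7×3 + (1/2)×7×2 + (1/2)×6×6 = 41.5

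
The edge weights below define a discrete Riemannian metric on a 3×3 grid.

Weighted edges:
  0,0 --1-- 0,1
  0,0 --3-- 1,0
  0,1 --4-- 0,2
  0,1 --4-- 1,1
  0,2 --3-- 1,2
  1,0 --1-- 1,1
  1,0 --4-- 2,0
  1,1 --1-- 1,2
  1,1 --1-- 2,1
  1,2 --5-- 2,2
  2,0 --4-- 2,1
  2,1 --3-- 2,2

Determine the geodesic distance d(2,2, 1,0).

Shortest path: 2,2 → 2,1 → 1,1 → 1,0, total weight = 5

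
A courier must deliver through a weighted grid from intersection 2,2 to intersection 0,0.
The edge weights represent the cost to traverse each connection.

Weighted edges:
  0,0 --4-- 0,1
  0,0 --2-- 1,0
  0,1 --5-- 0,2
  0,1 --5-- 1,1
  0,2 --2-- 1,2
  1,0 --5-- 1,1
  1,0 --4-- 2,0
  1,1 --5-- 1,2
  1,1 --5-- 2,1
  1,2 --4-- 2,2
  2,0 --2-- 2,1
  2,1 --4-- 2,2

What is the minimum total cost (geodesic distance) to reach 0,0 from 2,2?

Shortest path: 2,2 → 2,1 → 2,0 → 1,0 → 0,0, total weight = 12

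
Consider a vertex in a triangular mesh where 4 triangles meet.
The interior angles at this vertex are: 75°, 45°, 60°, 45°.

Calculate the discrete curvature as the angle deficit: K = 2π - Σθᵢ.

Sum of angles = 225°. K = 360° - 225° = 135°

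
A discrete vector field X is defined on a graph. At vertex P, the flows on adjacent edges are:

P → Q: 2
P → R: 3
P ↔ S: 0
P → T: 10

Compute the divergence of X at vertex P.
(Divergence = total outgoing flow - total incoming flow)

Divergence = sum of outgoing flows = 2 + 3 + 0 + 10 = 15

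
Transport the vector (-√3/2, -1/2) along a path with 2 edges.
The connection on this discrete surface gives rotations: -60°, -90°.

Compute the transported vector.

Total rotation: (-60°) + (-90°) = -150°. Final vector: (0.5000, 0.8660)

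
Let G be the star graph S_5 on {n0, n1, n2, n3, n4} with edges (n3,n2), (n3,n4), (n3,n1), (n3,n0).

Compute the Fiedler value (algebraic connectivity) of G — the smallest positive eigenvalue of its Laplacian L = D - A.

The star S_5 is the complete bipartite graph K_{1,4} (one hub of degree 4, 4 leaves of degree 1). The Laplacian spectrum of K_{p,q} is 0, p (multiplicity q−1), q (multiplicity p−1), p+q. With p = 1, q = 4: 0 once, 1 with multiplicity 3, and 5 once. (Check: trace L = sum of degrees = 8 = 3·1 + 5.)
Laplacian eigenvalues: [0.0, 1.0, 1.0, 1.0, 5.0]. Algebraic connectivity (smallest non-zero eigenvalue) = 1.0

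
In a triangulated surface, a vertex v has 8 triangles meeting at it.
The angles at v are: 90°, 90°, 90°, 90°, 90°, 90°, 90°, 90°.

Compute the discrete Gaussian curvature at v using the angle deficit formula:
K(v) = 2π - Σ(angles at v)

Sum of angles = 720°. K = 360° - 720° = -360°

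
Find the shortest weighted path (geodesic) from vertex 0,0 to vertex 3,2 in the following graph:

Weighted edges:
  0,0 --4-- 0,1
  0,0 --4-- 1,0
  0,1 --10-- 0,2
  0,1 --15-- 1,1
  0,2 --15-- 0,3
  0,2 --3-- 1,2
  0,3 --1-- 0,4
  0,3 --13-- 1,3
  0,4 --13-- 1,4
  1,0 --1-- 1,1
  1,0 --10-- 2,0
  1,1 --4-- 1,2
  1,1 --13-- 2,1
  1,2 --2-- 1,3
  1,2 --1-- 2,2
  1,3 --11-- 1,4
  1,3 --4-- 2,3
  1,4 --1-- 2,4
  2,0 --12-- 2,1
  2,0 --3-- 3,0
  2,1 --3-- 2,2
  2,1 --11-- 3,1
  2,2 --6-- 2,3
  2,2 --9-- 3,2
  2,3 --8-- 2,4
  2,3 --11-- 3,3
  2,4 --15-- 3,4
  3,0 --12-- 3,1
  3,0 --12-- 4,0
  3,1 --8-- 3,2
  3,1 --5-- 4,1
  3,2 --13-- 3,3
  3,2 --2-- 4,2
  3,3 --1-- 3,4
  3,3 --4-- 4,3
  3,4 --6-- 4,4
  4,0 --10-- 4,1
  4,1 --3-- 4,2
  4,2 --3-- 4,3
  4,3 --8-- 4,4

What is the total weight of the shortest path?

Shortest path: 0,0 → 1,0 → 1,1 → 1,2 → 2,2 → 3,2, total weight = 19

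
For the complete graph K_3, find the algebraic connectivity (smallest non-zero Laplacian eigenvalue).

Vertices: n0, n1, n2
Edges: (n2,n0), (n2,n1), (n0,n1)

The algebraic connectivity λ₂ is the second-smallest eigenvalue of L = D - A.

For the complete graph K_n, L = nI − J (J = all-ones matrix). J has eigenvalues n (once, eigenvector 𝟙) and 0 (multiplicity n−1), so L has eigenvalues 0 (once) and n (multiplicity n−1). Here n = 3: eigenvalue 0 once and 3 with multiplicity 2.
Laplacian eigenvalues: [0.0, 3.0, 3.0]. Algebraic connectivity (smallest non-zero eigenvalue) = 3.0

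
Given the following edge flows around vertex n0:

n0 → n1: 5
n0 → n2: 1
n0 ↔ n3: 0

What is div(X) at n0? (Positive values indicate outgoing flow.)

Divergence = sum of outgoing flows = 5 + 1 + 0 = 6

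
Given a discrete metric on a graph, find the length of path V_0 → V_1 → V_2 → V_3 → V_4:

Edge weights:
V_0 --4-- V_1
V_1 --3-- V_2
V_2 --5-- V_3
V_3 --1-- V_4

Arc length = 4 + 3 + 5 + 1 = 13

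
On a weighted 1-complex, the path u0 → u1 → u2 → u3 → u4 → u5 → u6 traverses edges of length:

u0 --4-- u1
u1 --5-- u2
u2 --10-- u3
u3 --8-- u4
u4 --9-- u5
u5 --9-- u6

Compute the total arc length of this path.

Arc length = 4 + 5 + 10 + 8 + 9 + 9 = 45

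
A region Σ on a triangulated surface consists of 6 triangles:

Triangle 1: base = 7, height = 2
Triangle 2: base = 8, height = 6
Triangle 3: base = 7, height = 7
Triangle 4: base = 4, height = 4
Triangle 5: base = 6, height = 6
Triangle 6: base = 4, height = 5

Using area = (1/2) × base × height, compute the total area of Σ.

(1/2)×7×2 + (1/2)×8×6 + (1/2)×7×7 + (1/2)×4×4 + (1/2)×6×6 + (1/2)×4×5 = 91.5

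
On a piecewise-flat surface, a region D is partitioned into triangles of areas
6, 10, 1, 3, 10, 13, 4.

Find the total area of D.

6 + 10 + 1 + 3 + 10 + 13 + 4 = 47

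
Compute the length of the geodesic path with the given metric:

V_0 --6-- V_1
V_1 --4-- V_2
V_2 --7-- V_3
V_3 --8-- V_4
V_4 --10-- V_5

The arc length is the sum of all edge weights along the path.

Arc length = 6 + 4 + 7 + 8 + 10 = 35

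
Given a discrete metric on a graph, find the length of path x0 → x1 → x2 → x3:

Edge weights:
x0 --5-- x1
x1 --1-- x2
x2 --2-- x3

Arc length = 5 + 1 + 2 = 8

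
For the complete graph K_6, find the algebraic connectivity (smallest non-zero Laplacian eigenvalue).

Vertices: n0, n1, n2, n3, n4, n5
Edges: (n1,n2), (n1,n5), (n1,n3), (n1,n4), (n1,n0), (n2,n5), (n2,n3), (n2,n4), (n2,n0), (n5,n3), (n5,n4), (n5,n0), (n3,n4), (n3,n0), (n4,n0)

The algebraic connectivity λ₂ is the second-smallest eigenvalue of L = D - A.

For the complete graph K_n, L = nI − J (J = all-ones matrix). J has eigenvalues n (once, eigenvector 𝟙) and 0 (multiplicity n−1), so L has eigenvalues 0 (once) and n (multiplicity n−1). Here n = 6: eigenvalue 0 once and 6 with multiplicity 5.
Laplacian eigenvalues: [0.0, 6.0, 6.0, 6.0, 6.0, 6.0]. Algebraic connectivity (smallest non-zero eigenvalue) = 6.0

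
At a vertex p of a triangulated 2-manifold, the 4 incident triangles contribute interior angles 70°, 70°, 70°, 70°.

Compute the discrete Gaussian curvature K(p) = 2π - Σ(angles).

Sum of angles = 280°. K = 360° - 280° = 80°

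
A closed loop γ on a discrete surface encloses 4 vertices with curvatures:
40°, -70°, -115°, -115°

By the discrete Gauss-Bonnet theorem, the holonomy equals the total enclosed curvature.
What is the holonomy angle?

Holonomy = total enclosed curvature = 40° + (-70°) + (-115°) + (-115°) = -260°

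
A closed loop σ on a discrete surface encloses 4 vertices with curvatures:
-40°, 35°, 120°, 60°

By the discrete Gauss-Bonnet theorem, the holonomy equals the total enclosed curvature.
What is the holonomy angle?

Holonomy = total enclosed curvature = (-40°) + 35° + 120° + 60° = 175°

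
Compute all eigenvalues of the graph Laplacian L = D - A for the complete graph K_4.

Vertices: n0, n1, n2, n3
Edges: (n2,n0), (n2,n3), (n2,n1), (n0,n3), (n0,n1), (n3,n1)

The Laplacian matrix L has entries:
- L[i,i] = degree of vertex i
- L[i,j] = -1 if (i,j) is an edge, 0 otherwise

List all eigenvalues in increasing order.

For the complete graph K_n, L = nI − J (J = all-ones matrix). J has eigenvalues n (once, eigenvector 𝟙) and 0 (multiplicity n−1), so L has eigenvalues 0 (once) and n (multiplicity n−1). Here n = 4: eigenvalue 0 once and 4 with multiplicity 3.
Laplacian eigenvalues (increasing order): [0.0, 4.0, 4.0, 4.0]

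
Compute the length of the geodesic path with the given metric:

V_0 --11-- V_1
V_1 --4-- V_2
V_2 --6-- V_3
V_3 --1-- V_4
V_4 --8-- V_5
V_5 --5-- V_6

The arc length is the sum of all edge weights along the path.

Arc length = 11 + 4 + 6 + 1 + 8 + 5 = 35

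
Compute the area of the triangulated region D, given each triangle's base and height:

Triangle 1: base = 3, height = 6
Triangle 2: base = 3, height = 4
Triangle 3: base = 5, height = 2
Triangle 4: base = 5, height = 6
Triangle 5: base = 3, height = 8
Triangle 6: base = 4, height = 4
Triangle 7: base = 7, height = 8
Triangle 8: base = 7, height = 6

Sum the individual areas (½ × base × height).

(1/2)×3×6 + (1/2)×3×4 + (1/2)×5×2 + (1/2)×5×6 + (1/2)×3×8 + (1/2)×4×4 + (1/2)×7×8 + (1/2)×7×6 = 104.0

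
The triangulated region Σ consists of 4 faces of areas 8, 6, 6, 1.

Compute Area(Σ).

8 + 6 + 6 + 1 = 21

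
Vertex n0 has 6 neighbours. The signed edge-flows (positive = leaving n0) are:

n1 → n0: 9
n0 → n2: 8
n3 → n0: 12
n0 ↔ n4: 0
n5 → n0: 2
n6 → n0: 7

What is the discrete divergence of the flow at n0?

Divergence = sum of outgoing flows = (-9) + 8 + (-12) + 0 + (-2) + (-7) = -22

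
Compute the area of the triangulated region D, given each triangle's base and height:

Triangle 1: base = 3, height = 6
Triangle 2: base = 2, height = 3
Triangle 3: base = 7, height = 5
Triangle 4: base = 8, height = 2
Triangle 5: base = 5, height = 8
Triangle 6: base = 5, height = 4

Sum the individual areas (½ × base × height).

(1/2)×3×6 + (1/2)×2×3 + (1/2)×7×5 + (1/2)×8×2 + (1/2)×5×8 + (1/2)×5×4 = 67.5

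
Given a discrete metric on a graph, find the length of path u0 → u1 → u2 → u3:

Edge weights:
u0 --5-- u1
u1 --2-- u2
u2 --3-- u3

Arc length = 5 + 2 + 3 = 10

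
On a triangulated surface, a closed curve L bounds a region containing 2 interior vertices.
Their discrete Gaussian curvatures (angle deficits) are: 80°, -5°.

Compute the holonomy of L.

Holonomy = total enclosed curvature = 80° + (-5°) = 75°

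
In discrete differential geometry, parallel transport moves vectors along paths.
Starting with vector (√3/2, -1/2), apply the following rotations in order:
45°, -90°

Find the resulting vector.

Total rotation: 45° + (-90°) = -45°. Final vector: (0.2588, -0.9659)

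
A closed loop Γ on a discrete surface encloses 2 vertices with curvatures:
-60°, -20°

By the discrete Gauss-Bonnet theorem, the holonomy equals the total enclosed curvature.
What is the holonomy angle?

Holonomy = total enclosed curvature = (-60°) + (-20°) = -80°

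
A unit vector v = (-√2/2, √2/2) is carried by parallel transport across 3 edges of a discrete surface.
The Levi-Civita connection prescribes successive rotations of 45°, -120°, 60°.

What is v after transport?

Total rotation: 45° + (-120°) + 60° = -15°. Final vector: (-0.5000, 0.8660)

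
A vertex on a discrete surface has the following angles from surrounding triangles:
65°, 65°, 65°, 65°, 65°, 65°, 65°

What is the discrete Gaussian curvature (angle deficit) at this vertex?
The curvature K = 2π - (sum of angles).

Sum of angles = 455°. K = 360° - 455° = -95°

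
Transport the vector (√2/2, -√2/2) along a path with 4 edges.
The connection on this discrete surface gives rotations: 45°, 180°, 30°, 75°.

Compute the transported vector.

Total rotation: 45° + 180° + 30° + 75° = 330° ≡ -30° (mod 360°). Final vector: (0.2588, -0.9659)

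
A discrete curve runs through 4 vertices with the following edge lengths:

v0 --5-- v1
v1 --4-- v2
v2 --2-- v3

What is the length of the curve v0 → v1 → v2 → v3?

Arc length = 5 + 4 + 2 = 11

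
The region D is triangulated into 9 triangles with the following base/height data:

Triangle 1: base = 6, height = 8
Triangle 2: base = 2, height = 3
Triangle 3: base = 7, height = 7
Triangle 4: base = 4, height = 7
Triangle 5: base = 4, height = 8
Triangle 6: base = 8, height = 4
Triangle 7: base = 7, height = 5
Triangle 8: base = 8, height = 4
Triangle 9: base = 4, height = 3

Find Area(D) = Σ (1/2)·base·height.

(1/2)×6×8 + (1/2)×2×3 + (1/2)×7×7 + (1/2)×4×7 + (1/2)×4×8 + (1/2)×8×4 + (1/2)×7×5 + (1/2)×8×4 + (1/2)×4×3 = 137.0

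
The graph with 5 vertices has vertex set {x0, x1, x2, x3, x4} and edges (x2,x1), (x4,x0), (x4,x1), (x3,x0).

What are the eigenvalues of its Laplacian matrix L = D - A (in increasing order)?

Degrees: deg(x0) = 2, deg(x1) = 2, deg(x2) = 1, deg(x3) = 1, deg(x4) = 2.
L = D − A with rows/columns ordered (x0, x1, x2, x3, x4):
  [ 2,  0,  0, -1, -1]
  [ 0,  2, -1,  0, -1]
  [ 0, -1,  1,  0,  0]
  [-1,  0,  0,  1,  0]
  [-1, -1,  0,  0,  2]
Characteristic polynomial: det(λI − L) = λ(λ² − 3λ + 1)(λ² − 5λ + 5).
Roots: λ = 0; (λ² − 3λ + 1) = 0 ⇒ λ = (3 ± √5)/2 ≈ 0.382, 2.618; (λ² − 5λ + 5) = 0 ⇒ λ = (5 ± √5)/2 ≈ 1.382, 3.618.
(Check: the roots sum (with multiplicity) to 8, matching trace L = Σdeg = 2·4 = 8.)
Laplacian eigenvalues (increasing order): [0.0, 0.382, 1.382, 2.618, 3.618]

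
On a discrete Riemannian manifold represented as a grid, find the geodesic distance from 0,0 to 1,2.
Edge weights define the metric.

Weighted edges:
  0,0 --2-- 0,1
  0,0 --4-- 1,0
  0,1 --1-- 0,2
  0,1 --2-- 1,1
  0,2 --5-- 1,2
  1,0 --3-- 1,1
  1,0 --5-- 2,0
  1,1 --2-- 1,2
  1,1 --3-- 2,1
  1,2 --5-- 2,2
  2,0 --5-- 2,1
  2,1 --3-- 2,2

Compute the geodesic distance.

Shortest path: 0,0 → 0,1 → 1,1 → 1,2, total weight = 6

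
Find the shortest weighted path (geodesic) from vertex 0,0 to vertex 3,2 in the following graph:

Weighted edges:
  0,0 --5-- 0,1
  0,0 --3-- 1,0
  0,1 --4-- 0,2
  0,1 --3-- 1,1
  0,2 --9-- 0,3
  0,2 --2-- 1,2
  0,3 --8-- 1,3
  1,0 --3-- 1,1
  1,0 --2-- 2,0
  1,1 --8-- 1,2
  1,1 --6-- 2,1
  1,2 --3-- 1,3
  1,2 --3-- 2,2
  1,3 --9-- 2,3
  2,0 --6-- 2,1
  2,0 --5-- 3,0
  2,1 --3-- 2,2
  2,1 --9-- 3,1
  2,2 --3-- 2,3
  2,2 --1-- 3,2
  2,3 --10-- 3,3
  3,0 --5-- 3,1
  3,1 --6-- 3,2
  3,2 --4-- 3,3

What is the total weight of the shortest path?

Shortest path: 0,0 → 0,1 → 0,2 → 1,2 → 2,2 → 3,2, total weight = 15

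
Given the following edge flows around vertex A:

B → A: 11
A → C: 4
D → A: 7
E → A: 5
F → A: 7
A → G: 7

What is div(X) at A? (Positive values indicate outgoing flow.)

Divergence = sum of outgoing flows = (-11) + 4 + (-7) + (-5) + (-7) + 7 = -19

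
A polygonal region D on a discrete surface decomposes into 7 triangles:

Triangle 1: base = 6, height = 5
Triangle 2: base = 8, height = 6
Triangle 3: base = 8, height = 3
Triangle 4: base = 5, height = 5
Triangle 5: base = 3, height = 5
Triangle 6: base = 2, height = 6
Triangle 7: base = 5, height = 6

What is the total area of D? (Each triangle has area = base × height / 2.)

(1/2)×6×5 + (1/2)×8×6 + (1/2)×8×3 + (1/2)×5×5 + (1/2)×3×5 + (1/2)×2×6 + (1/2)×5×6 = 92.0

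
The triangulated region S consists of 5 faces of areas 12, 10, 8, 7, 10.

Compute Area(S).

12 + 10 + 8 + 7 + 10 = 47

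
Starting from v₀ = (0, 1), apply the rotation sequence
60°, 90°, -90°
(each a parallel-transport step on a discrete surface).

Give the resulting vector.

Total rotation: 60° + 90° + (-90°) = 60°. Final vector: (-0.8660, 0.5000)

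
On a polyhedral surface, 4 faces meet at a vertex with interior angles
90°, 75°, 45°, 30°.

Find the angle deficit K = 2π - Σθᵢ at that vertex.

Sum of angles = 240°. K = 360° - 240° = 120°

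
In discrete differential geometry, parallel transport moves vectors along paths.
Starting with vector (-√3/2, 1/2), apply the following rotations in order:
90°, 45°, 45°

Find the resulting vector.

Total rotation: 90° + 45° + 45° = 180°. Final vector: (0.8660, -0.5000)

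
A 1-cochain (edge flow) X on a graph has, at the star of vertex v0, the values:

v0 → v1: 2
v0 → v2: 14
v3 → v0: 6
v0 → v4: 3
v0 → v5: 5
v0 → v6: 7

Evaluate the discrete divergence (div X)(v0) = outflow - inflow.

Divergence = sum of outgoing flows = 2 + 14 + (-6) + 3 + 5 + 7 = 25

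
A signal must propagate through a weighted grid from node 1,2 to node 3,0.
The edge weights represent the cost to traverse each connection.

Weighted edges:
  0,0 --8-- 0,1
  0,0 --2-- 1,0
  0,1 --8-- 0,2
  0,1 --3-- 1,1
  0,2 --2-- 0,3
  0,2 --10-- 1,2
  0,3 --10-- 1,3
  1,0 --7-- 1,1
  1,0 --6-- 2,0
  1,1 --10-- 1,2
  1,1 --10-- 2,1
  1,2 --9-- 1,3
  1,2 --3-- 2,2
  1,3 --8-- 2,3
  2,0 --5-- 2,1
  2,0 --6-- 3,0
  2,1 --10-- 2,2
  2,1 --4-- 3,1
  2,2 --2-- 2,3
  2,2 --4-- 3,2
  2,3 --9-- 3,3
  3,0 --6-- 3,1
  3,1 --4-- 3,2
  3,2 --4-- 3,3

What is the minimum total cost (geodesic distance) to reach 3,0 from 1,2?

Shortest path: 1,2 → 2,2 → 3,2 → 3,1 → 3,0, total weight = 17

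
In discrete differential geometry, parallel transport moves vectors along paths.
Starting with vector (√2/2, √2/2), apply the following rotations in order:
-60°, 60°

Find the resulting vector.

Total rotation: (-60°) + 60° = 0°. Final vector: (0.7071, 0.7071)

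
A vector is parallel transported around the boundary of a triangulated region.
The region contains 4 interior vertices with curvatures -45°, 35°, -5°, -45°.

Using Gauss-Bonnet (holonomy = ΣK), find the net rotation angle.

Holonomy = total enclosed curvature = (-45°) + 35° + (-5°) + (-45°) = -60°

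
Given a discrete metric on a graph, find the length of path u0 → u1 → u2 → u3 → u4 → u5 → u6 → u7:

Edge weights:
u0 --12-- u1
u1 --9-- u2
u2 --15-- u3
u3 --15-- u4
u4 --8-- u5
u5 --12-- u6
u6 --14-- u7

Arc length = 12 + 9 + 15 + 15 + 8 + 12 + 14 = 85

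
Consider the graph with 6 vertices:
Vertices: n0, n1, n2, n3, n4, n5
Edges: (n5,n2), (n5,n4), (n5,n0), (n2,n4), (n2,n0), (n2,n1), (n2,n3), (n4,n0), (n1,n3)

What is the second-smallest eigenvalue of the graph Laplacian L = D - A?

Degrees: deg(n0) = 3, deg(n1) = 2, deg(n2) = 5, deg(n3) = 2, deg(n4) = 3, deg(n5) = 3.
L = D − A with rows/columns ordered (n0, n1, n2, n3, n4, n5):
  [ 3,  0, -1,  0, -1, -1]
  [ 0,  2, -1, -1,  0,  0]
  [-1, -1,  5, -1, -1, -1]
  [ 0, -1, -1,  2,  0,  0]
  [-1,  0, -1,  0,  3, -1]
  [-1,  0, -1,  0, -1,  3]
Characteristic polynomial: det(λI − L) = λ(λ − 1)(λ − 3)(λ − 4)²(λ − 6).
Roots: λ = 0; (λ − 1) = 0 ⇒ λ = 1; (λ − 3) = 0 ⇒ λ = 3; (λ − 4) = 0 ⇒ λ = 4 (multiplicity 2); (λ − 6) = 0 ⇒ λ = 6.
(Check: the roots sum (with multiplicity) to 18, matching trace L = Σdeg = 2·9 = 18.)
Laplacian eigenvalues: [0.0, 1.0, 3.0, 4.0, 4.0, 6.0]. Algebraic connectivity (smallest non-zero eigenvalue) = 1.0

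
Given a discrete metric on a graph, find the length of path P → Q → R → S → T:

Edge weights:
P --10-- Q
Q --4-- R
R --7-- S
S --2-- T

Arc length = 10 + 4 + 7 + 2 = 23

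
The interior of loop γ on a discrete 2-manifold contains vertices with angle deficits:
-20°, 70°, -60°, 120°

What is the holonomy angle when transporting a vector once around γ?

Holonomy = total enclosed curvature = (-20°) + 70° + (-60°) + 120° = 110°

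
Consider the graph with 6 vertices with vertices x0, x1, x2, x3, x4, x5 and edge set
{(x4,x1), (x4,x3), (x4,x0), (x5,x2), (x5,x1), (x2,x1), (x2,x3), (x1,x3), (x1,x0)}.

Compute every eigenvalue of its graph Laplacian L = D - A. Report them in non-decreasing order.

Degrees: deg(x0) = 2, deg(x1) = 5, deg(x2) = 3, deg(x3) = 3, deg(x4) = 3, deg(x5) = 2.
L = D − A with rows/columns ordered (x0, x1, x2, x3, x4, x5):
  [ 2, -1,  0,  0, -1,  0]
  [-1,  5, -1, -1, -1, -1]
  [ 0, -1,  3, -1,  0, -1]
  [ 0, -1, -1,  3, -1,  0]
  [-1, -1,  0, -1,  3,  0]
  [ 0, -1, -1,  0,  0,  2]
Characteristic polynomial: det(λI − L) = λ(λ² − 5λ + 5)(λ² − 7λ + 11)(λ − 6).
Roots: λ = 0; (λ² − 5λ + 5) = 0 ⇒ λ = (5 ± √5)/2 ≈ 1.382, 3.618; (λ² − 7λ + 11) = 0 ⇒ λ = (7 ± √5)/2 ≈ 2.382, 4.618; (λ − 6) = 0 ⇒ λ = 6.
(Check: the roots sum (with multiplicity) to 18, matching trace L = Σdeg = 2·9 = 18.)
Laplacian eigenvalues (increasing order): [0.0, 1.382, 2.382, 3.618, 4.618, 6.0]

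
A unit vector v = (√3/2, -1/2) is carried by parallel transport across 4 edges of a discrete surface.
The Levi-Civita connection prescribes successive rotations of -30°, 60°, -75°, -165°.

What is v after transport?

Total rotation: (-30°) + 60° + (-75°) + (-165°) = -210° ≡ 150° (mod 360°). Final vector: (-0.5000, 0.8660)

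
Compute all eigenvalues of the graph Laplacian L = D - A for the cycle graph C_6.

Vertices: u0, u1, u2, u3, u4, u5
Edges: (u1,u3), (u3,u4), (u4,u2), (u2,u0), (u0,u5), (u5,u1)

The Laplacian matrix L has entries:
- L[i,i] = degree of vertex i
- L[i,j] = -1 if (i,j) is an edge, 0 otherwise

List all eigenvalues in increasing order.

The cycle graph C_n has Laplacian eigenvalues λ_k = 2 − 2cos(2πk/n), k = 0, 1, …, n−1. Here n = 6:
k=0: 2 − 2cos(0) = 0.0; k=1: 2 − 2cos(π/3) = 1.0; k=2: 2 − 2cos(2π/3) = 3.0; k=3: 2 − 2cos(π) = 4.0; k=4: 2 − 2cos(4π/3) = 3.0; k=5: 2 − 2cos(5π/3) = 1.0.
Laplacian eigenvalues (increasing order): [0.0, 1.0, 1.0, 3.0, 3.0, 4.0]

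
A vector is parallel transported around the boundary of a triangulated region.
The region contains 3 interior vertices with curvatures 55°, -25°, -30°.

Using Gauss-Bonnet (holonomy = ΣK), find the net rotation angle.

Holonomy = total enclosed curvature = 55° + (-25°) + (-30°) = 0°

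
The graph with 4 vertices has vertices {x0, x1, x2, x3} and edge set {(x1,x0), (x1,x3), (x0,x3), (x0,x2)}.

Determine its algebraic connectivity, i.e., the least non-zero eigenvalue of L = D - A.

Degrees: deg(x0) = 3, deg(x1) = 2, deg(x2) = 1, deg(x3) = 2.
L = D − A with rows/columns ordered (x0, x1, x2, x3):
  [ 3, -1, -1, -1]
  [-1,  2,  0, -1]
  [-1,  0,  1,  0]
  [-1, -1,  0,  2]
Characteristic polynomial: det(λI − L) = λ(λ − 1)(λ − 3)(λ − 4).
Roots: λ = 0; (λ − 1) = 0 ⇒ λ = 1; (λ − 3) = 0 ⇒ λ = 3; (λ − 4) = 0 ⇒ λ = 4.
(Check: the roots sum (with multiplicity) to 8, matching trace L = Σdeg = 2·4 = 8.)
Laplacian eigenvalues: [0.0, 1.0, 3.0, 4.0]. Algebraic connectivity (smallest non-zero eigenvalue) = 1.0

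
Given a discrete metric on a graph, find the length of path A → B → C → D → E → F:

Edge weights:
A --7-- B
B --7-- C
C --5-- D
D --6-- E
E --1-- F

Arc length = 7 + 7 + 5 + 6 + 1 = 26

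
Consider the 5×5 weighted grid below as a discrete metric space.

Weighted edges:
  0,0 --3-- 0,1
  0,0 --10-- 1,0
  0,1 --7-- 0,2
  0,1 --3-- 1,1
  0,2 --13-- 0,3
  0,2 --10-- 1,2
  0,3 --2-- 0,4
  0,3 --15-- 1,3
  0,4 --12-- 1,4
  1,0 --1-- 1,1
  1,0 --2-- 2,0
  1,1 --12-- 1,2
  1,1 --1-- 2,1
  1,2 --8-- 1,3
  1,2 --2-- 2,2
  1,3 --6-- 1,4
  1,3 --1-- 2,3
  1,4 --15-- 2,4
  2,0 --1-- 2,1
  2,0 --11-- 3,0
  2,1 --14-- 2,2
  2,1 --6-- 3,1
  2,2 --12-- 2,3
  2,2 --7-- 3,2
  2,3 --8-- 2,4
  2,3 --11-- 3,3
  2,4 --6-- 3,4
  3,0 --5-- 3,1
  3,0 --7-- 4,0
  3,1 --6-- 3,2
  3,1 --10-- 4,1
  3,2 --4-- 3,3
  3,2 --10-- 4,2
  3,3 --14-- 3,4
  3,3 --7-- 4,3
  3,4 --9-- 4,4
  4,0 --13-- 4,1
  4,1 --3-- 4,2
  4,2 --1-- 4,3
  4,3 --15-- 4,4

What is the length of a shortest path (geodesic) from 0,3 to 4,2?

Shortest path: 0,3 → 1,3 → 2,3 → 3,3 → 4,3 → 4,2, total weight = 35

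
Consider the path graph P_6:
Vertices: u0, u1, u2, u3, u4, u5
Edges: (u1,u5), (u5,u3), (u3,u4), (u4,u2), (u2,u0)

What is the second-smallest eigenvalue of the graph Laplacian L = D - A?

The path graph P_n has Laplacian eigenvalues λ_k = 2 − 2cos(kπ/n), k = 0, 1, …, n−1. Here n = 6:
k=0: 2 − 2cos(0) = 0.0; k=1: 2 − 2cos(π/6) = 0.2679; k=2: 2 − 2cos(π/3) = 1.0; k=3: 2 − 2cos(π/2) = 2.0; k=4: 2 − 2cos(2π/3) = 3.0; k=5: 2 − 2cos(5π/6) = 3.7321.
Laplacian eigenvalues: [0.0, 0.2679, 1.0, 2.0, 3.0, 3.7321]. Algebraic connectivity (smallest non-zero eigenvalue) = 0.2679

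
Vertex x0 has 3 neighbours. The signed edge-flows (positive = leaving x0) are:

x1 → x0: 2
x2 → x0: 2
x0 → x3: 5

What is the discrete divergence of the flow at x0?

Divergence = sum of outgoing flows = (-2) + (-2) + 5 = 1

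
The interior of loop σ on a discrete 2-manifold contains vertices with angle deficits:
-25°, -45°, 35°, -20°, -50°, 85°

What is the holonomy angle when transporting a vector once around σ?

Holonomy = total enclosed curvature = (-25°) + (-45°) + 35° + (-20°) + (-50°) + 85° = -20°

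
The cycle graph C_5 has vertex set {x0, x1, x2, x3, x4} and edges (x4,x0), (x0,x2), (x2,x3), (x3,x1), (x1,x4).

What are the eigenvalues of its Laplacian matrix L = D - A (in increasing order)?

The cycle graph C_n has Laplacian eigenvalues λ_k = 2 − 2cos(2πk/n), k = 0, 1, …, n−1. Here n = 5:
k=0: 2 − 2cos(0) = 0.0; k=1: 2 − 2cos(2π/5) = 1.382; k=2: 2 − 2cos(4π/5) = 3.618; k=3: 2 − 2cos(6π/5) = 3.618; k=4: 2 − 2cos(8π/5) = 1.382.
Laplacian eigenvalues (increasing order): [0.0, 1.382, 1.382, 3.618, 3.618]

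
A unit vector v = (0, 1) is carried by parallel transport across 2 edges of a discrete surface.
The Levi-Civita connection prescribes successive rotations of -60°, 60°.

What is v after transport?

Total rotation: (-60°) + 60° = 0°. Final vector: (0, 1)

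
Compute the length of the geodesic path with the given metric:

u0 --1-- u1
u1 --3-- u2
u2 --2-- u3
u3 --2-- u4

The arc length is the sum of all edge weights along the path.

Arc length = 1 + 3 + 2 + 2 = 8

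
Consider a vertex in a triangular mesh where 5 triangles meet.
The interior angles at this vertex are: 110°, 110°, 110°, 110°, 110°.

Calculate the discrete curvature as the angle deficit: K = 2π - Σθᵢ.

Sum of angles = 550°. K = 360° - 550° = -190° = -19π/18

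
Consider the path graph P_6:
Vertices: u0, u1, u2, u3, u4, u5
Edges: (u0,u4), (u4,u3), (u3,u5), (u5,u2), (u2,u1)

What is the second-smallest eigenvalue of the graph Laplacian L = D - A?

The path graph P_n has Laplacian eigenvalues λ_k = 2 − 2cos(kπ/n), k = 0, 1, …, n−1. Here n = 6:
k=0: 2 − 2cos(0) = 0.0; k=1: 2 − 2cos(π/6) = 0.2679; k=2: 2 − 2cos(π/3) = 1.0; k=3: 2 − 2cos(π/2) = 2.0; k=4: 2 − 2cos(2π/3) = 3.0; k=5: 2 − 2cos(5π/6) = 3.7321.
Laplacian eigenvalues: [0.0, 0.2679, 1.0, 2.0, 3.0, 3.7321]. Algebraic connectivity (smallest non-zero eigenvalue) = 0.2679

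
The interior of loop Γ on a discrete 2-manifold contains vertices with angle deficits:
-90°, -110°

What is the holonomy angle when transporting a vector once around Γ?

Holonomy = total enclosed curvature = (-90°) + (-110°) = -200°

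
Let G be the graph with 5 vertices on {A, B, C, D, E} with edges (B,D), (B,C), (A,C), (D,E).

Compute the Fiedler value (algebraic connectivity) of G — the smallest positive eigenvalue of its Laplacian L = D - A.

Degrees: deg(A) = 1, deg(B) = 2, deg(C) = 2, deg(D) = 2, deg(E) = 1.
L = D − A with rows/columns ordered (A, B, C, D, E):
  [ 1,  0, -1,  0,  0]
  [ 0,  2, -1, -1,  0]
  [-1, -1,  2,  0,  0]
  [ 0, -1,  0,  2, -1]
  [ 0,  0,  0, -1,  1]
Characteristic polynomial: det(λI − L) = λ(λ² − 3λ + 1)(λ² − 5λ + 5).
Roots: λ = 0; (λ² − 3λ + 1) = 0 ⇒ λ = (3 ± √5)/2 ≈ 0.382, 2.618; (λ² − 5λ + 5) = 0 ⇒ λ = (5 ± √5)/2 ≈ 1.382, 3.618.
(Check: the roots sum (with multiplicity) to 8, matching trace L = Σdeg = 2·4 = 8.)
Laplacian eigenvalues: [0.0, 0.382, 1.382, 2.618, 3.618]. Algebraic connectivity (smallest non-zero eigenvalue) = 0.382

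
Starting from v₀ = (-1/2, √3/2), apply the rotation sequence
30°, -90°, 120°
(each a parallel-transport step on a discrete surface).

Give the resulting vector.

Total rotation: 30° + (-90°) + 120° = 60°. Final vector: (-1, 0)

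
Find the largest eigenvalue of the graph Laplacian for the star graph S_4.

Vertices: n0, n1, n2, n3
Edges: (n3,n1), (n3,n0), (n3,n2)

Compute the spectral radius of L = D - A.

The star S_4 is the complete bipartite graph K_{1,3} (one hub of degree 3, 3 leaves of degree 1). The Laplacian spectrum of K_{p,q} is 0, p (multiplicity q−1), q (multiplicity p−1), p+q. With p = 1, q = 3: 0 once, 1 with multiplicity 2, and 4 once. (Check: trace L = sum of degrees = 6 = 2·1 + 4.)
Laplacian eigenvalues: [0.0, 1.0, 1.0, 4.0]. Largest eigenvalue (spectral radius) = 4.0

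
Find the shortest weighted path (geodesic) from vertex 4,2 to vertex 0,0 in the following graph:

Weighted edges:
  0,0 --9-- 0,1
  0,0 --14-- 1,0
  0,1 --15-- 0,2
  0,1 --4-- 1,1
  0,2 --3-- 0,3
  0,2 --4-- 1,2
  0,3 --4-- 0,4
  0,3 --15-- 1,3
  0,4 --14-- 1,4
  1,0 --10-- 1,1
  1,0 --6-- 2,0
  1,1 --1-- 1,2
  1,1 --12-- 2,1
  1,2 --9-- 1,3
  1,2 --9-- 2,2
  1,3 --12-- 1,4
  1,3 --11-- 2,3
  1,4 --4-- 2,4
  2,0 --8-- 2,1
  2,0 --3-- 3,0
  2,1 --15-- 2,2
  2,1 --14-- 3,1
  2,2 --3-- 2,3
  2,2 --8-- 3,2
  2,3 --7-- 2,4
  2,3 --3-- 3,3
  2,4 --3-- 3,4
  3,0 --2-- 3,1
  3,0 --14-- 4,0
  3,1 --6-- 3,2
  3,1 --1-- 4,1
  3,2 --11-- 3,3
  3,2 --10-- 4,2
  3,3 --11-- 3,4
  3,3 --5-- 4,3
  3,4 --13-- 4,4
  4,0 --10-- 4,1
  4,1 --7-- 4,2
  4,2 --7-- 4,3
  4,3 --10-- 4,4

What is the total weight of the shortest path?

Shortest path: 4,2 → 4,1 → 3,1 → 3,0 → 2,0 → 1,0 → 0,0, total weight = 33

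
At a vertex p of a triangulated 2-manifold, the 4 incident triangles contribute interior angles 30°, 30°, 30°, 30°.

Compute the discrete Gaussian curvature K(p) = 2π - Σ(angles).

Sum of angles = 120°. K = 360° - 120° = 240°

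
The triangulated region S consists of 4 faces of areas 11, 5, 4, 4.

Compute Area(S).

11 + 5 + 4 + 4 = 24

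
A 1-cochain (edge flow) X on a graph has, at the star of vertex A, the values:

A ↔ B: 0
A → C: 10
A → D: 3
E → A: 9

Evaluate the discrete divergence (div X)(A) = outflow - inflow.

Divergence = sum of outgoing flows = 0 + 10 + 3 + (-9) = 4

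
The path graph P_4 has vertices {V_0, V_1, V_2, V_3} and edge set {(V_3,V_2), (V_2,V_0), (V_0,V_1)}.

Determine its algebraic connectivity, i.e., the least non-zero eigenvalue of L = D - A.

The path graph P_n has Laplacian eigenvalues λ_k = 2 − 2cos(kπ/n), k = 0, 1, …, n−1. Here n = 4:
k=0: 2 − 2cos(0) = 0.0; k=1: 2 − 2cos(π/4) = 0.5858; k=2: 2 − 2cos(π/2) = 2.0; k=3: 2 − 2cos(3π/4) = 3.4142.
Laplacian eigenvalues: [0.0, 0.5858, 2.0, 3.4142]. Algebraic connectivity (smallest non-zero eigenvalue) = 0.5858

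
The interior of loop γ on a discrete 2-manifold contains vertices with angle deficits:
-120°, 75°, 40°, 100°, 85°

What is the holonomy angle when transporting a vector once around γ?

Holonomy = total enclosed curvature = (-120°) + 75° + 40° + 100° + 85° = 180°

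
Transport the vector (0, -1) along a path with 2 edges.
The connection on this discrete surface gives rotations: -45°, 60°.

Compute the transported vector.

Total rotation: (-45°) + 60° = 15°. Final vector: (0.2588, -0.9659)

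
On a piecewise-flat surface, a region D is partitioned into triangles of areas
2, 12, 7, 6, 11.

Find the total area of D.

2 + 12 + 7 + 6 + 11 = 38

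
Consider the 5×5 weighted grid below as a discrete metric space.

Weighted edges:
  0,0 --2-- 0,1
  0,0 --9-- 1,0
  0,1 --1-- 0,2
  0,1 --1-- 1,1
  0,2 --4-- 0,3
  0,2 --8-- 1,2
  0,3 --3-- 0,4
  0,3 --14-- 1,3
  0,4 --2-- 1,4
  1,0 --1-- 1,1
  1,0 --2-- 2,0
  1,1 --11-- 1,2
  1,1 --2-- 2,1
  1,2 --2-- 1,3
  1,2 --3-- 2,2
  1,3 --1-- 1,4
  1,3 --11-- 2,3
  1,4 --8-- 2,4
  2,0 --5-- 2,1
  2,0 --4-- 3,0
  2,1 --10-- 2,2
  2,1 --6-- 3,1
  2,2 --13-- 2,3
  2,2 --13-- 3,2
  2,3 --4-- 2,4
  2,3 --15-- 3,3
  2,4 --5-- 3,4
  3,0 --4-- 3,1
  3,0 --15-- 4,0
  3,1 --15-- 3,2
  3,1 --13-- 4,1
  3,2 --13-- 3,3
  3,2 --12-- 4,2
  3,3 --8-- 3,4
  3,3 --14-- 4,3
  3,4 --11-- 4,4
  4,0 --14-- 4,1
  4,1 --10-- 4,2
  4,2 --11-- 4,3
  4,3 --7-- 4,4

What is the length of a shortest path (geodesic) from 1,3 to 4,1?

Shortest path: 1,3 → 1,2 → 0,2 → 0,1 → 1,1 → 2,1 → 3,1 → 4,1, total weight = 33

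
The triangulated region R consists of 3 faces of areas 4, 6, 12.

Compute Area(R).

4 + 6 + 12 = 22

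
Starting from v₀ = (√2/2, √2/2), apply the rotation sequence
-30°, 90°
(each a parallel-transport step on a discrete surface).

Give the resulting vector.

Total rotation: (-30°) + 90° = 60°. Final vector: (-0.2588, 0.9659)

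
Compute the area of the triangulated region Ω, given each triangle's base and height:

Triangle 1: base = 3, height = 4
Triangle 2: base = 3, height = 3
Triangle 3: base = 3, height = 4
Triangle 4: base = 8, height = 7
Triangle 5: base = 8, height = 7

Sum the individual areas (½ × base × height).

(1/2)×3×4 + (1/2)×3×3 + (1/2)×3×4 + (1/2)×8×7 + (1/2)×8×7 = 72.5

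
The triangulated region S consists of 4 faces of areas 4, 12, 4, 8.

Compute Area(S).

4 + 12 + 4 + 8 = 28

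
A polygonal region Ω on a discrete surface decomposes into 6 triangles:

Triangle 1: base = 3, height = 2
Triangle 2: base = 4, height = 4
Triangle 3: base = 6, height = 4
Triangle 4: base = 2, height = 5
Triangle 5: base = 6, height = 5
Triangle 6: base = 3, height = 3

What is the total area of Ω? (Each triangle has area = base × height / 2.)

(1/2)×3×2 + (1/2)×4×4 + (1/2)×6×4 + (1/2)×2×5 + (1/2)×6×5 + (1/2)×3×3 = 47.5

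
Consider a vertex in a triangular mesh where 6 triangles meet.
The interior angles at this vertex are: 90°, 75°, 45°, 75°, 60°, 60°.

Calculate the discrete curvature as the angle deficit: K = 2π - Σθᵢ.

Sum of angles = 405°. K = 360° - 405° = -45° = -π/4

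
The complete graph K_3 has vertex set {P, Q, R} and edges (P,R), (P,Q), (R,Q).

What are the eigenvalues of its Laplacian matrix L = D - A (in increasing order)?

For the complete graph K_n, L = nI − J (J = all-ones matrix). J has eigenvalues n (once, eigenvector 𝟙) and 0 (multiplicity n−1), so L has eigenvalues 0 (once) and n (multiplicity n−1). Here n = 3: eigenvalue 0 once and 3 with multiplicity 2.
Laplacian eigenvalues (increasing order): [0.0, 3.0, 3.0]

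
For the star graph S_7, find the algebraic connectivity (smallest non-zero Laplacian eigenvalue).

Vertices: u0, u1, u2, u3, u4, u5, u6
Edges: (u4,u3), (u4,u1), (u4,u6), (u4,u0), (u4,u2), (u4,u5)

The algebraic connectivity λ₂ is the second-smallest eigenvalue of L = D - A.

The star S_7 is the complete bipartite graph K_{1,6} (one hub of degree 6, 6 leaves of degree 1). The Laplacian spectrum of K_{p,q} is 0, p (multiplicity q−1), q (multiplicity p−1), p+q. With p = 1, q = 6: 0 once, 1 with multiplicity 5, and 7 once. (Check: trace L = sum of degrees = 12 = 5·1 + 7.)
Laplacian eigenvalues: [0.0, 1.0, 1.0, 1.0, 1.0, 1.0, 7.0]. Algebraic connectivity (smallest non-zero eigenvalue) = 1.0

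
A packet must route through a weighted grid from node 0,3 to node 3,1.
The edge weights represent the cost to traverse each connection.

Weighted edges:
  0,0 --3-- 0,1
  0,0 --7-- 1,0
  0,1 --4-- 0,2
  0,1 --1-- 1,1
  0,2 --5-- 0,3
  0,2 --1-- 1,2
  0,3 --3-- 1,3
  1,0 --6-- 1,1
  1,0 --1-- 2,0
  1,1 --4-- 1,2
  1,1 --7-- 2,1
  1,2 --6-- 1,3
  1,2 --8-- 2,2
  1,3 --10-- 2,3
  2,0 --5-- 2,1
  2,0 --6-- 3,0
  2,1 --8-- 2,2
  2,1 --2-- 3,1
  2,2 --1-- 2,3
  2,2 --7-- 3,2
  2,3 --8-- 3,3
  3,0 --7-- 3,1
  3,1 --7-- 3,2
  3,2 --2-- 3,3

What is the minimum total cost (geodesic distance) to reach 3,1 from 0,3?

Shortest path: 0,3 → 0,2 → 1,2 → 1,1 → 2,1 → 3,1, total weight = 19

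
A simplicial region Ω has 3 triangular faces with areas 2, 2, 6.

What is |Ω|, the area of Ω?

2 + 2 + 6 = 10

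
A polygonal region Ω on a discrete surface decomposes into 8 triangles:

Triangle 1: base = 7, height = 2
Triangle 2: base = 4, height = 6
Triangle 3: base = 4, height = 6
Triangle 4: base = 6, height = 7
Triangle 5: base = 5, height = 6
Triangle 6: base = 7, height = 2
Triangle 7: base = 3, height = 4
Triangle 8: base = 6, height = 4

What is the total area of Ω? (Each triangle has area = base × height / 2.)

(1/2)×7×2 + (1/2)×4×6 + (1/2)×4×6 + (1/2)×6×7 + (1/2)×5×6 + (1/2)×7×2 + (1/2)×3×4 + (1/2)×6×4 = 92.0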